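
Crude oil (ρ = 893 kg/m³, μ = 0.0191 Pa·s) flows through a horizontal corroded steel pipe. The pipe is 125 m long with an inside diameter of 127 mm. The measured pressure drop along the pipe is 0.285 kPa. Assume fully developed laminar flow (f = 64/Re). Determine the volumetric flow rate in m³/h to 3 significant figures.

Q ≈ 2.74 m³/h

For laminar flow, f = 64/Re with Re = ρVD/μ, so Darcy-Weisbach reduces to ΔP = 32μLV/D². Solving for V: V = ΔP·D²/(32μL) = 285·(0.127)²/(32·0.0191·125) = 0.06017 m/s.
Check: Re = ρVD/μ = 893·0.06017·0.127/0.0191 = 357.3 < 2300, so the laminar assumption holds.
Q = V·A = 0.06017·(π/4·0.127²) = 0.0007622 m³/s = 2.74 m³/h.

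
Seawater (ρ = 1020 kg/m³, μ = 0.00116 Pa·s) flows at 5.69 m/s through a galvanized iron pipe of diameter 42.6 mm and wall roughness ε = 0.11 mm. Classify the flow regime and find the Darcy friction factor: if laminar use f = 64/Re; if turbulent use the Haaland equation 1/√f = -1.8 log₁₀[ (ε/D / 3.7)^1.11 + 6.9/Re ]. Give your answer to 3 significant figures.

Re = ρVD/μ = 1020·5.69·0.0426/0.00116 = 2.131e+05.
Re > 4000 → turbulent. ε/D = 0.00011/0.0426 = 0.00258; Haaland: 1/√f = -1.8 log₁₀[0.000314 + 3.24e-05] = 6.229, so f = 0.02577.

f ≈ 0.0258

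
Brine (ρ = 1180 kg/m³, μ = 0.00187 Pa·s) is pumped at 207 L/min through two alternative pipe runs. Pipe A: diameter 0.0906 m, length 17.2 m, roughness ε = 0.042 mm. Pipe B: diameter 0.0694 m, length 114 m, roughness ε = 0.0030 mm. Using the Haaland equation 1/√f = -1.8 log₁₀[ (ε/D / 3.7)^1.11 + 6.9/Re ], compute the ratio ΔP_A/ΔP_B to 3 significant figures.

ΔP_A/ΔP_B ≈ 0.0441

Pipe A: V = Q/A = 0.00345/0.006447 = 0.5351 m/s; Re = 3.059e+04; ε/D = 0.000464; Haaland → f = 0.02428; ΔP_A = f(L/D)(ρV²/2) = 778.9 Pa.
Pipe B: V = Q/A = 0.00345/0.003783 = 0.912 m/s; Re = 3.994e+04; ε/D = 4.32e-05; Haaland → f = 0.0219; ΔP_B = f(L/D)(ρV²/2) = 1.765e+04 Pa.
ΔP_A/ΔP_B = 778.9/1.765e+04 = 0.0441.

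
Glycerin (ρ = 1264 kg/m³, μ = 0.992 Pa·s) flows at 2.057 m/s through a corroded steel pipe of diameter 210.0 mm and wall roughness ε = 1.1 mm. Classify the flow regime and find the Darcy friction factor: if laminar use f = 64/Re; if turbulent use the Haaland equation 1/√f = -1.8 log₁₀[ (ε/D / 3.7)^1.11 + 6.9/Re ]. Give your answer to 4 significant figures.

f ≈ 0.1163

Re = ρVD/μ = 1264·2.057·0.21/0.992 = 550.4.
Re < 2300 → laminar, so f = 64/Re = 0.1163 (roughness is irrelevant in laminar flow).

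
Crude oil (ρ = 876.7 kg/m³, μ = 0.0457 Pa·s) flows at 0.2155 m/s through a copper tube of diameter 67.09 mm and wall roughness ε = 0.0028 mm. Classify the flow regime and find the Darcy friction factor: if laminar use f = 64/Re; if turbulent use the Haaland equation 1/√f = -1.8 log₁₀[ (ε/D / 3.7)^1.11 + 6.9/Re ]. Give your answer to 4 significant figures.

Re = ρVD/μ = 876.7·0.2155·0.06709/0.0457 = 277.4.
Re < 2300 → laminar, so f = 64/Re = 0.2307 (roughness is irrelevant in laminar flow).

f ≈ 0.2307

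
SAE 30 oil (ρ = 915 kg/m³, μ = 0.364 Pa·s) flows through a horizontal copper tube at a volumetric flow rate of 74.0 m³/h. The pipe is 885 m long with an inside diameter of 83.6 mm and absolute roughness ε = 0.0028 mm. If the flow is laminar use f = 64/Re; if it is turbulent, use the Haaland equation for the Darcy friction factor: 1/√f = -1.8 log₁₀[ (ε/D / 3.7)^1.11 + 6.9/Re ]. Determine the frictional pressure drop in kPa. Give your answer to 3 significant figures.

Q = 74.0 m³/h = 74.0/3600 = 0.02056 m³/s.
Cross-sectional area A = πD²/4 = π(0.0836)²/4 = 0.005489 m²; mean velocity V = Q/A = 0.02056/0.005489 = 3.745 m/s.
Reynolds number Re = ρVD/μ = 915 · 3.745 · 0.0836 / 0.364 = 787.
Re < 2300 → laminar flow, so f = 64/Re = 64/787 = 0.08133 (the turbulent correlation is not needed).
Darcy-Weisbach: ΔP = f(L/D)(ρV²/2) = 0.08133·(885/0.0836)·(915·3.745²/2) = 0.08133·1.059e+04·6416 = 5.523e+06 Pa.
ΔP = 5.523e+06 Pa = 5520 kPa.

ΔP ≈ 5520 kPa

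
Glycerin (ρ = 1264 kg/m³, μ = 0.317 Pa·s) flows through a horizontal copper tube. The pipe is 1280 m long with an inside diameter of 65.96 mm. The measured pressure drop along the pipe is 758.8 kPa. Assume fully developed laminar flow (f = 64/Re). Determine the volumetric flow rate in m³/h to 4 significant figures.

Q ≈ 3.128 m³/h

For laminar flow, f = 64/Re with Re = ρVD/μ, so Darcy-Weisbach reduces to ΔP = 32μLV/D². Solving for V: V = ΔP·D²/(32μL) = 7.588e+05·(0.06596)²/(32·0.317·1280) = 0.2543 m/s.
Check: Re = ρVD/μ = 1264·0.2543·0.06596/0.317 = 66.87 < 2300, so the laminar assumption holds.
Q = V·A = 0.2543·(π/4·0.06596²) = 0.0008688 m³/s = 3.128 m³/h.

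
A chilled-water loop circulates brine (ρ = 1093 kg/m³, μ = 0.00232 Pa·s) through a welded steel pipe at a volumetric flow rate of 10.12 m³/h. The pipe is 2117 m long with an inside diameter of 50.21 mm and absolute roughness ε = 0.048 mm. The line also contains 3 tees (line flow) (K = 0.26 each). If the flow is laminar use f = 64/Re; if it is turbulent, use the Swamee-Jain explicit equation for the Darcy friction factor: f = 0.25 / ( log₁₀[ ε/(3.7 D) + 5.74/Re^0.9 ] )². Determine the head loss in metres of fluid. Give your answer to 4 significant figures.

Q = 10.12 m³/h = 10.12/3600 = 0.002811 m³/s.
Cross-sectional area A = πD²/4 = π(0.05021)²/4 = 0.00198 m²; mean velocity V = Q/A = 0.002811/0.00198 = 1.42 m/s.
Reynolds number Re = ρVD/μ = 1093 · 1.42 · 0.05021 / 0.00232 = 3.358e+04.
Re > 4000 → turbulent. Relative roughness ε/D = 4.8e-05/0.05021 = 0.000956. Swamee-Jain: f = 0.25/(log₁₀[0.000956/3.7 + 5.74/3.358e+04^0.9])² = 0.25/(log₁₀[0.000258 + 0.000485])² = 0.25/(-3.129)² = 0.02553.
Total minor-loss coefficient ΣK = 3·0.26 = 0.78.
ΔP = [f·L/D + ΣK]·(ρV²/2) = [0.02553·2117/0.05021 + 0.78]·(1093·1.42²/2) = [1077 + 0.78]·1102 = 1.187e+06 Pa.
Head loss h_f = ΔP/(ρg) = 1.187e+06/(1093·9.81) = 110.7 m.

h_f ≈ 110.7 m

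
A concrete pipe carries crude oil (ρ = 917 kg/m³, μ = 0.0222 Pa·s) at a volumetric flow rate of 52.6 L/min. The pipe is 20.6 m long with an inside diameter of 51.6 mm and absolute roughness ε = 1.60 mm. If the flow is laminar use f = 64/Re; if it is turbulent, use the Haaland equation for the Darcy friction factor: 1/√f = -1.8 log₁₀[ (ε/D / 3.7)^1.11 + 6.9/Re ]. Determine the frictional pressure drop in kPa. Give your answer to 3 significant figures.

ΔP ≈ 2.30 kPa

Q = 52.6 L/min = 52.6/60000 = 0.0008767 m³/s.
Cross-sectional area A = πD²/4 = π(0.0516)²/4 = 0.002091 m²; mean velocity V = Q/A = 0.0008767/0.002091 = 0.4192 m/s.
Reynolds number Re = ρVD/μ = 917 · 0.4192 · 0.0516 / 0.0222 = 893.5.
Re < 2300 → laminar flow, so f = 64/Re = 64/893.5 = 0.07163 (the turbulent correlation is not needed).
Darcy-Weisbach: ΔP = f(L/D)(ρV²/2) = 0.07163·(20.6/0.0516)·(917·0.4192²/2) = 0.07163·399.2·80.58 = 2304 Pa.
ΔP = 2304 Pa = 2.30 kPa.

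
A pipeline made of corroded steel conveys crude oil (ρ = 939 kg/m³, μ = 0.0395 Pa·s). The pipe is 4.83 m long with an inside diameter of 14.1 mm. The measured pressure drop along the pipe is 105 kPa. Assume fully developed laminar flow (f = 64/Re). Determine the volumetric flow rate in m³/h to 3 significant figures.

Q ≈ 1.92 m³/h

For laminar flow, f = 64/Re with Re = ρVD/μ, so Darcy-Weisbach reduces to ΔP = 32μLV/D². Solving for V: V = ΔP·D²/(32μL) = 1.05e+05·(0.0141)²/(32·0.0395·4.83) = 3.419 m/s.
Check: Re = ρVD/μ = 939·3.419·0.0141/0.0395 = 1146 < 2300, so the laminar assumption holds.
Q = V·A = 3.419·(π/4·0.0141²) = 0.0005339 m³/s = 1.92 m³/h.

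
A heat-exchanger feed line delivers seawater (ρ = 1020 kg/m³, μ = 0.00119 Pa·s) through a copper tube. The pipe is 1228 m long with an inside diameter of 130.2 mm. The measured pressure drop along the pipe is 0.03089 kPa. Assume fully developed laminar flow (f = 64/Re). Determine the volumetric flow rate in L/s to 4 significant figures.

Q ≈ 0.1491 L/s

For laminar flow, f = 64/Re with Re = ρVD/μ, so Darcy-Weisbach reduces to ΔP = 32μLV/D². Solving for V: V = ΔP·D²/(32μL) = 30.89·(0.1302)²/(32·0.00119·1228) = 0.0112 m/s.
Check: Re = ρVD/μ = 1020·0.0112·0.1302/0.00119 = 1250 < 2300, so the laminar assumption holds.
Q = V·A = 0.0112·(π/4·0.1302²) = 0.0001491 m³/s = 0.1491 L/s.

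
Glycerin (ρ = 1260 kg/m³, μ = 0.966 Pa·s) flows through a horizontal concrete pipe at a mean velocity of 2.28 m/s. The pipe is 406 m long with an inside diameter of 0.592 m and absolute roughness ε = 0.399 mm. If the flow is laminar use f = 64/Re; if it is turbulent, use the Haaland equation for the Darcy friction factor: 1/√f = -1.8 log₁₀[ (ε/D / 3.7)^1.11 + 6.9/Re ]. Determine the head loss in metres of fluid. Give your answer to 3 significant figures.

Reynolds number Re = ρVD/μ = 1260 · 2.28 · 0.592 / 0.966 = 1761.
Re < 2300 → laminar flow, so f = 64/Re = 64/1761 = 0.03635 (the turbulent correlation is not needed).
Darcy-Weisbach: ΔP = f(L/D)(ρV²/2) = 0.03635·(406/0.592)·(1260·2.28²/2) = 0.03635·685.8·3275 = 8.165e+04 Pa.
Head loss h_f = ΔP/(ρg) = 8.165e+04/(1260·9.81) = 6.61 m.

h_f ≈ 6.61 m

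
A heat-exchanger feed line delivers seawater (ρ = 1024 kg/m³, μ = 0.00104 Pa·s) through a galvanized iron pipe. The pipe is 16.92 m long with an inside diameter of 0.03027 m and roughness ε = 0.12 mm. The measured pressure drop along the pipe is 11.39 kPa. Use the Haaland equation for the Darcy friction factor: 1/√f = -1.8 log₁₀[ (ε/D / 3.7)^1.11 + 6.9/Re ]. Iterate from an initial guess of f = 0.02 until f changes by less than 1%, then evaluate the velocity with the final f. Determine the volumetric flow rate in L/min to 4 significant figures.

Rearranging Darcy-Weisbach: V = √(2·ΔP·D/(f·L·ρ)). With ε/D = 0.00012/0.03027 = 0.00396, iterate starting from f = 0.02:
  f = 0.02 → V = √(2·1.139e+04·0.03027/(0.02·16.92·1024)) = 1.411 m/s; Re = ρVD/μ = 4.204e+04; f → 0.03063
  f = 0.03063 → V = 1.14 m/s; Re = 3.398e+04; f → 0.03111
  f = 0.03111 → V = 1.131 m/s; Re = 3.371e+04; f → 0.03113
Converged (Δf/f < 1%). With the final f = 0.03113: V = √(2·1.139e+04·0.03027/(0.03113·16.92·1024)) = 1.131 m/s.
Q = V·A = 1.131·(π/4·0.03027²) = 0.0008137 m³/s = 48.82 L/min.

Q ≈ 48.82 L/min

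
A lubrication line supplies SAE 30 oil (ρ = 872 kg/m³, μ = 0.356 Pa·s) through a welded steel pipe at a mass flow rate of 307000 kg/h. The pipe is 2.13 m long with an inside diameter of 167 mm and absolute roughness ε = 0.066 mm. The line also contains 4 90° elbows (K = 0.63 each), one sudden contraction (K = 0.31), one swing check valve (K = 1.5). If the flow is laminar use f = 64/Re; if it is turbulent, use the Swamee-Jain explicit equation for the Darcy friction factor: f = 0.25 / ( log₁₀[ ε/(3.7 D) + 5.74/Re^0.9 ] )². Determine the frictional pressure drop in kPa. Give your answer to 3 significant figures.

ΔP ≈ 41.5 kPa

ṁ = 307000 kg/h = 307000/3600 = 85.28 kg/s.
A = πD²/4 = π(0.167)²/4 = 0.0219 m²; mean velocity V = ṁ/(ρA) = 85.28/(872 · 0.0219) = 4.465 m/s.
Reynolds number Re = ρVD/μ = 872 · 4.465 · 0.167 / 0.356 = 1826.
Re < 2300 → laminar flow, so f = 64/Re = 64/1826 = 0.03504 (the turbulent correlation is not needed).
Total minor-loss coefficient ΣK = 4·0.63 + 1·0.31 + 1·1.5 = 4.33.
ΔP = [f·L/D + ΣK]·(ρV²/2) = [0.03504·2.13/0.167 + 4.33]·(872·4.465²/2) = [0.447 + 4.33]·8691 = 4.152e+04 Pa.
ΔP = 4.152e+04 Pa = 41.5 kPa.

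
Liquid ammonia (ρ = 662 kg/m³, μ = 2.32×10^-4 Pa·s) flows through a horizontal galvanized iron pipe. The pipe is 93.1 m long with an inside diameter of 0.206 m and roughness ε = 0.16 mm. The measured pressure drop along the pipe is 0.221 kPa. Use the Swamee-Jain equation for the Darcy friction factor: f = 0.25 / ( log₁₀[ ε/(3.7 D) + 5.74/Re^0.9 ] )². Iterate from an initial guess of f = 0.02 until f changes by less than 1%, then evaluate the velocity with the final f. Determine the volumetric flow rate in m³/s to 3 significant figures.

Q ≈ 0.00892 m³/s

Rearranging Darcy-Weisbach: V = √(2·ΔP·D/(f·L·ρ)). With ε/D = 0.00016/0.206 = 0.000777, iterate starting from f = 0.02:
  f = 0.02 → V = √(2·221·0.206/(0.02·93.1·662)) = 0.2718 m/s; Re = ρVD/μ = 1.598e+05; f → 0.02061
  f = 0.02061 → V = 0.2677 m/s; Re = 1.574e+05; f → 0.02064
Converged (Δf/f < 1%). With the final f = 0.02064: V = √(2·221·0.206/(0.02064·93.1·662)) = 0.2676 m/s.
Q = V·A = 0.2676·(π/4·0.206²) = 0.008918 m³/s = 0.00892 m³/s.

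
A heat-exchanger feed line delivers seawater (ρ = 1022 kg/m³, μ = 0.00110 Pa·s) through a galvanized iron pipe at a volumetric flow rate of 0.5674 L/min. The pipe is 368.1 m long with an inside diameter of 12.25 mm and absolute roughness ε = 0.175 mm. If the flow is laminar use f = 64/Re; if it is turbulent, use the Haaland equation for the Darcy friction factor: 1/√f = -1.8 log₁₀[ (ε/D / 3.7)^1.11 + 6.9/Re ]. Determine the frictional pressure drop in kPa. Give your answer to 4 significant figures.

ΔP ≈ 6.928 kPa

Q = 0.5674 L/min = 0.5674/60000 = 9.457e-06 m³/s.
Cross-sectional area A = πD²/4 = π(0.01225)²/4 = 0.0001179 m²; mean velocity V = Q/A = 9.457e-06/0.0001179 = 0.08024 m/s.
Reynolds number Re = ρVD/μ = 1022 · 0.08024 · 0.01225 / 0.0011 = 913.2.
Re < 2300 → laminar flow, so f = 64/Re = 64/913.2 = 0.07008 (the turbulent correlation is not needed).
Darcy-Weisbach: ΔP = f(L/D)(ρV²/2) = 0.07008·(368.1/0.01225)·(1022·0.08024²/2) = 0.07008·3.005e+04·3.29 = 6928 Pa.
ΔP = 6928 Pa = 6.928 kPa.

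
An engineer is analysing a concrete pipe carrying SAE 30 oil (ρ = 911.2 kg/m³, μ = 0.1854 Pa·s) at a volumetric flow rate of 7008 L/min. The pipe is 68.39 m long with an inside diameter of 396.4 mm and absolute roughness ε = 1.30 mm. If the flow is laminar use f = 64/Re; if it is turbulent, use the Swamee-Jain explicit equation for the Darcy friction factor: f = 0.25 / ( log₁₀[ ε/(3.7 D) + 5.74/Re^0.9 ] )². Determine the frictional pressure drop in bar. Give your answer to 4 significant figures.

ΔP ≈ 0.02444 bar

Q = 7008 L/min = 7008/60000 = 0.1168 m³/s.
Cross-sectional area A = πD²/4 = π(0.3964)²/4 = 0.1234 m²; mean velocity V = Q/A = 0.1168/0.1234 = 0.9464 m/s.
Reynolds number Re = ρVD/μ = 911.2 · 0.9464 · 0.3964 / 0.185 = 1844.
Re < 2300 → laminar flow, so f = 64/Re = 64/1844 = 0.03471 (the turbulent correlation is not needed).
Darcy-Weisbach: ΔP = f(L/D)(ρV²/2) = 0.03471·(68.39/0.3964)·(911.2·0.9464²/2) = 0.03471·172.5·408.1 = 2444 Pa.
ΔP = 2444 Pa = 0.02444 bar.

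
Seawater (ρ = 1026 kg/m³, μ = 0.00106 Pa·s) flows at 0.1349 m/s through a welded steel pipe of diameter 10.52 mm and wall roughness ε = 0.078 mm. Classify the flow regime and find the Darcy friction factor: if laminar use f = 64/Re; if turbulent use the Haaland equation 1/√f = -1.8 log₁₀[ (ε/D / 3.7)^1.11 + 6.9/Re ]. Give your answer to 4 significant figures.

f ≈ 0.04659

Re = ρVD/μ = 1026·0.1349·0.01052/0.00106 = 1374.
Re < 2300 → laminar, so f = 64/Re = 0.04659 (roughness is irrelevant in laminar flow).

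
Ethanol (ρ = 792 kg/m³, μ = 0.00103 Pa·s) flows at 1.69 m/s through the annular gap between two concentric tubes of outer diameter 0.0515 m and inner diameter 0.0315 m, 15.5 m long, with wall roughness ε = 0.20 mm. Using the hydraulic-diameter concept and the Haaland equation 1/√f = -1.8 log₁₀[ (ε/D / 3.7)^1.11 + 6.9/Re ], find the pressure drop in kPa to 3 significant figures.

ΔP ≈ 35.1 kPa

Hydraulic diameter D_h = 4A/P = D_o - D_i = 0.0515 - 0.0315 = 0.02 m.
Re = ρVD_h/μ = 792·1.69·0.02/0.00103 = 2.599e+04.
ε/D_h = 0.0002/0.02 = 0.01; Haaland gives 1/√f = -1.8 log₁₀[0.00141+0.000265] = 4.996, so f = 0.04006.
ΔP = f(L/D_h)(ρV²/2) = 0.04006·15.5/0.02·1131 = 3.511e+04 Pa.
ΔP = 35.1 kPa.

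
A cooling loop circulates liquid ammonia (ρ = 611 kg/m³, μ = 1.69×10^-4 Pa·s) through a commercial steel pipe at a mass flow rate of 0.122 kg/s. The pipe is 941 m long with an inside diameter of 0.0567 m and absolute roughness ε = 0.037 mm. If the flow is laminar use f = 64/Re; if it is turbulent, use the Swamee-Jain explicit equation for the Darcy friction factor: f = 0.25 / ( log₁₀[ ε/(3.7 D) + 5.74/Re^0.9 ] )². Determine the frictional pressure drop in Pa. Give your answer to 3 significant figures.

A = πD²/4 = π(0.0567)²/4 = 0.002525 m²; mean velocity V = ṁ/(ρA) = 0.122/(611 · 0.002525) = 0.07908 m/s.
Reynolds number Re = ρVD/μ = 611 · 0.07908 · 0.0567 / 0.000169 = 1.621e+04.
Re > 4000 → turbulent. Relative roughness ε/D = 3.7e-05/0.0567 = 0.000653. Swamee-Jain: f = 0.25/(log₁₀[0.000653/3.7 + 5.74/1.621e+04^0.9])² = 0.25/(log₁₀[0.000176 + 0.000933])² = 0.25/(-2.955)² = 0.02864.
Darcy-Weisbach: ΔP = f(L/D)(ρV²/2) = 0.02864·(941/0.0567)·(611·0.07908²/2) = 0.02864·1.66e+04·1.91 = 907.9 Pa.

ΔP ≈ 908 Pa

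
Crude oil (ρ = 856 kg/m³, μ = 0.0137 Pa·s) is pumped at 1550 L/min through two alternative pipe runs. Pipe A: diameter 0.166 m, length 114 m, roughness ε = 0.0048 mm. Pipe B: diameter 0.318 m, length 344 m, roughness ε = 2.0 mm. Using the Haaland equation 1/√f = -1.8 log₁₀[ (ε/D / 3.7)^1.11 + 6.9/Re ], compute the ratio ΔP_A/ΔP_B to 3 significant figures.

Pipe A: V = Q/A = 0.02583/0.02164 = 1.194 m/s; Re = 1.238e+04; ε/D = 2.89e-05; Haaland → f = 0.02918; ΔP_A = f(L/D)(ρV²/2) = 1.222e+04 Pa.
Pipe B: V = Q/A = 0.02583/0.07942 = 0.3253 m/s; Re = 6463; ε/D = 0.00629; Haaland → f = 0.04175; ΔP_B = f(L/D)(ρV²/2) = 2045 Pa.
ΔP_A/ΔP_B = 1.222e+04/2045 = 5.98.

ΔP_A/ΔP_B ≈ 5.98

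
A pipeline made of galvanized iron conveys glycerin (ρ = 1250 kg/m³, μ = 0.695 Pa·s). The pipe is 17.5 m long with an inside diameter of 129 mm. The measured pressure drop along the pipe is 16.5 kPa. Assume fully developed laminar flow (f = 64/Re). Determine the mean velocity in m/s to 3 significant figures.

For laminar flow, f = 64/Re with Re = ρVD/μ, so Darcy-Weisbach reduces to ΔP = 32μLV/D². Solving for V: V = ΔP·D²/(32μL) = 1.65e+04·(0.129)²/(32·0.695·17.5) = 0.7055 m/s.
Check: Re = ρVD/μ = 1250·0.7055·0.129/0.695 = 163.7 < 2300, so the laminar assumption holds.

V ≈ 0.705 m/s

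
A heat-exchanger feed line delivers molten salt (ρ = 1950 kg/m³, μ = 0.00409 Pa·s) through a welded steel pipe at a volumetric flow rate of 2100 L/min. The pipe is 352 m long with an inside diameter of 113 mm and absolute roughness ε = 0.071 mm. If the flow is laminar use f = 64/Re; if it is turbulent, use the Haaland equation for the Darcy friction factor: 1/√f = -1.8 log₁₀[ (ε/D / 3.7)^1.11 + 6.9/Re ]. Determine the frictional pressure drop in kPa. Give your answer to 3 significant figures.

Q = 2100 L/min = 2100/60000 = 0.035 m³/s.
Cross-sectional area A = πD²/4 = π(0.113)²/4 = 0.01003 m²; mean velocity V = Q/A = 0.035/0.01003 = 3.49 m/s.
Reynolds number Re = ρVD/μ = 1950 · 3.49 · 0.113 / 0.00409 = 1.88e+05.
Re > 4000 → turbulent. Relative roughness ε/D = 7.1e-05/0.113 = 0.000628. Haaland: 1/√f = -1.8 log₁₀[(0.000628/3.7)^1.11 + 6.9/1.88e+05] = -1.8 log₁₀[6.54e-05 + 3.67e-05] = 7.184, so f = 0.01938.
Darcy-Weisbach: ΔP = f(L/D)(ρV²/2) = 0.01938·(352/0.113)·(1950·3.49²/2) = 0.01938·3115·1.188e+04 = 7.167e+05 Pa.
ΔP = 7.167e+05 Pa = 717 kPa.

ΔP ≈ 717 kPa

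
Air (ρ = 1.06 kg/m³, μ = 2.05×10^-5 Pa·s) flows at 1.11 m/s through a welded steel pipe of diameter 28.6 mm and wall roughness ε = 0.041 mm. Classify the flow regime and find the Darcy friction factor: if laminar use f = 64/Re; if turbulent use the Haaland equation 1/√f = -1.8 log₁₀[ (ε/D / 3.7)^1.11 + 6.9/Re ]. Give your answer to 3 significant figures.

Re = ρVD/μ = 1.06·1.11·0.0286/2.05e-05 = 1642.
Re < 2300 → laminar, so f = 64/Re = 0.03899 (roughness is irrelevant in laminar flow).

f ≈ 0.0390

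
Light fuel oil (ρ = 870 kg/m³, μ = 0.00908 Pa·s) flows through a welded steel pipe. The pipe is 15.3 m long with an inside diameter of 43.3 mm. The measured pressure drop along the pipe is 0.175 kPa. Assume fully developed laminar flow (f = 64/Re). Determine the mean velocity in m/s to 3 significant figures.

For laminar flow, f = 64/Re with Re = ρVD/μ, so Darcy-Weisbach reduces to ΔP = 32μLV/D². Solving for V: V = ΔP·D²/(32μL) = 175·(0.0433)²/(32·0.00908·15.3) = 0.07381 m/s.
Check: Re = ρVD/μ = 870·0.07381·0.0433/0.00908 = 306.2 < 2300, so the laminar assumption holds.

V ≈ 0.0738 m/s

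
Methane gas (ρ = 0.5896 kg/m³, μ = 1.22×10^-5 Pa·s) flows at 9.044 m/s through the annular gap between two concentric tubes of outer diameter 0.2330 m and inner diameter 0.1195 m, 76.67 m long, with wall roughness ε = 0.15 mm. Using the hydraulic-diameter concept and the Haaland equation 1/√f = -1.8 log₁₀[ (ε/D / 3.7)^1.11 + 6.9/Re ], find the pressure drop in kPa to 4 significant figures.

Hydraulic diameter D_h = 4A/P = D_o - D_i = 0.233 - 0.1195 = 0.1135 m.
Re = ρVD_h/μ = 0.5896·9.044·0.1135/1.22e-05 = 4.961e+04.
ε/D_h = 0.00015/0.1135 = 0.00132; Haaland gives 1/√f = -1.8 log₁₀[0.000149+0.000139] = 6.372, so f = 0.02463.
ΔP = f(L/D_h)(ρV²/2) = 0.02463·76.67/0.1135·24.11 = 401.1 Pa.
ΔP = 0.4011 kPa.

ΔP ≈ 0.4011 kPa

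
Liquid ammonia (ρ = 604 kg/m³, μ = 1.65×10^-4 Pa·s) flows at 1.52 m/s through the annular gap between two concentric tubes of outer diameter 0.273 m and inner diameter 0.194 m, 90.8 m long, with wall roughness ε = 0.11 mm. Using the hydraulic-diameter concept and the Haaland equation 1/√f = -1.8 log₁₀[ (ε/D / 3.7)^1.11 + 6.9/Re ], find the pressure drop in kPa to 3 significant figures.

Hydraulic diameter D_h = 4A/P = D_o - D_i = 0.273 - 0.194 = 0.079 m.
Re = ρVD_h/μ = 604·1.52·0.079/0.000165 = 4.396e+05.
ε/D_h = 0.00011/0.079 = 0.00139; Haaland gives 1/√f = -1.8 log₁₀[0.000158+1.57e-05] = 6.768, so f = 0.02183.
ΔP = f(L/D_h)(ρV²/2) = 0.02183·90.8/0.079·697.7 = 1.751e+04 Pa.
ΔP = 17.5 kPa.

ΔP ≈ 17.5 kPa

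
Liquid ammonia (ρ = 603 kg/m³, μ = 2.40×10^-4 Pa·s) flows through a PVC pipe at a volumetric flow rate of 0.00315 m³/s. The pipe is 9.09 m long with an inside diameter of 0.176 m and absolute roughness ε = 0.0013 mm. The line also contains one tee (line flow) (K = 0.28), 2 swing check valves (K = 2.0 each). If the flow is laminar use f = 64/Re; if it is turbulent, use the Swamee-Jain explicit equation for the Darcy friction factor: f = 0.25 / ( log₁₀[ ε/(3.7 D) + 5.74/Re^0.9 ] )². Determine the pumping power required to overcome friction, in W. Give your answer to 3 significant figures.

Cross-sectional area A = πD²/4 = π(0.176)²/4 = 0.02433 m²; mean velocity V = Q/A = 0.00315/0.02433 = 0.1295 m/s.
Reynolds number Re = ρVD/μ = 603 · 0.1295 · 0.176 / 0.00024 = 5.726e+04.
Re > 4000 → turbulent. Relative roughness ε/D = 1.3e-06/0.176 = 7.39e-06. Swamee-Jain: f = 0.25/(log₁₀[7.39e-06/3.7 + 5.74/5.726e+04^0.9])² = 0.25/(log₁₀[2e-06 + 0.0003])² = 0.25/(-3.52)² = 0.02017.
Total minor-loss coefficient ΣK = 1·0.28 + 2·2 = 4.28.
ΔP = [f·L/D + ΣK]·(ρV²/2) = [0.02017·9.09/0.176 + 4.28]·(603·0.1295²/2) = [1.042 + 4.28]·5.054 = 26.9 Pa.
Pumping power P = QΔP = 0.00315·26.9 = 0.08473 W = 0.0847 W.

P ≈ 0.0847 W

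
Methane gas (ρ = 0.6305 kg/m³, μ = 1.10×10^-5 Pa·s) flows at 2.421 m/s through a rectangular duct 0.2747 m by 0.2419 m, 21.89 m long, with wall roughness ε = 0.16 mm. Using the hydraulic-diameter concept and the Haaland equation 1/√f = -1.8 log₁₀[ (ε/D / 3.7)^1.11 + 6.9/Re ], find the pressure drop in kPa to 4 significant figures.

Hydraulic diameter D_h = 4A/P = 4·(0.2747·0.2419)/(2·(0.2747+0.2419)) = 0.2658/1.033 = 0.2573 m.
Re = ρVD_h/μ = 0.6305·2.421·0.2573/1.1e-05 = 3.57e+04.
ε/D_h = 0.00016/0.2573 = 0.000622; Haaland gives 1/√f = -1.8 log₁₀[6.46e-05+0.000193] = 6.459, so f = 0.02397.
ΔP = f(L/D_h)(ρV²/2) = 0.02397·21.89/0.2573·1.848 = 3.768 Pa.
ΔP = 0.003768 kPa.

ΔP ≈ 0.003768 kPa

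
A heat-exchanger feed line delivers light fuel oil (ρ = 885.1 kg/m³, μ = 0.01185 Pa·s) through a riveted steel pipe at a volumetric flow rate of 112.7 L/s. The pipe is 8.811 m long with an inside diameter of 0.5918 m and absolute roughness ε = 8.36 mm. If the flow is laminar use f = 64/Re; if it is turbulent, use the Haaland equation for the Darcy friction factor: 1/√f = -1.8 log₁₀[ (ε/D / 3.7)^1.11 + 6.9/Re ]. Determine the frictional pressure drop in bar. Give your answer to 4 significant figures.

ΔP ≈ 5.008×10^-4 bar

Q = 112.7 L/s = 112.7/1000 = 0.1127 m³/s.
Cross-sectional area A = πD²/4 = π(0.5918)²/4 = 0.2751 m²; mean velocity V = Q/A = 0.1127/0.2751 = 0.4097 m/s.
Reynolds number Re = ρVD/μ = 885.1 · 0.4097 · 0.5918 / 0.0118 = 1.811e+04.
Re > 4000 → turbulent. Relative roughness ε/D = 0.00836/0.5918 = 0.0141. Haaland: 1/√f = -1.8 log₁₀[(0.0141/3.7)^1.11 + 6.9/1.811e+04] = -1.8 log₁₀[0.00207 + 0.000381] = 4.699, so f = 0.04528.
Darcy-Weisbach: ΔP = f(L/D)(ρV²/2) = 0.04528·(8.811/0.5918)·(885.1·0.4097²/2) = 0.04528·14.89·74.29 = 50.08 Pa.
ΔP = 50.08 Pa = 5.008×10^-4 bar.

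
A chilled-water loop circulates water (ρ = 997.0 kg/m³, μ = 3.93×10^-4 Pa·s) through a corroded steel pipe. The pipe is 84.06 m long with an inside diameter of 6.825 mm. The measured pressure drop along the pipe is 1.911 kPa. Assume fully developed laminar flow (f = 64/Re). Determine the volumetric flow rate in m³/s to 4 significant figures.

Q ≈ 3.081×10^-6 m³/s

For laminar flow, f = 64/Re with Re = ρVD/μ, so Darcy-Weisbach reduces to ΔP = 32μLV/D². Solving for V: V = ΔP·D²/(32μL) = 1911·(0.006825)²/(32·0.000393·84.06) = 0.0842 m/s.
Check: Re = ρVD/μ = 997·0.0842·0.006825/0.000393 = 1458 < 2300, so the laminar assumption holds.
Q = V·A = 0.0842·(π/4·0.006825²) = 3.081e-06 m³/s = 3.081×10^-6 m³/s.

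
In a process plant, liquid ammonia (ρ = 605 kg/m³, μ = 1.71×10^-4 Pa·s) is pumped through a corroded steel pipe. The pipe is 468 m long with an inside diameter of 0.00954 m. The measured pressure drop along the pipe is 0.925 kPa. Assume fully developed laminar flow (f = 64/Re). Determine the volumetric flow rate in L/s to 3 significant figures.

For laminar flow, f = 64/Re with Re = ρVD/μ, so Darcy-Weisbach reduces to ΔP = 32μLV/D². Solving for V: V = ΔP·D²/(32μL) = 925·(0.00954)²/(32·0.000171·468) = 0.03287 m/s.
Check: Re = ρVD/μ = 605·0.03287·0.00954/0.000171 = 1110 < 2300, so the laminar assumption holds.
Q = V·A = 0.03287·(π/4·0.00954²) = 2.35e-06 m³/s = 0.00235 L/s.

Q ≈ 0.00235 L/s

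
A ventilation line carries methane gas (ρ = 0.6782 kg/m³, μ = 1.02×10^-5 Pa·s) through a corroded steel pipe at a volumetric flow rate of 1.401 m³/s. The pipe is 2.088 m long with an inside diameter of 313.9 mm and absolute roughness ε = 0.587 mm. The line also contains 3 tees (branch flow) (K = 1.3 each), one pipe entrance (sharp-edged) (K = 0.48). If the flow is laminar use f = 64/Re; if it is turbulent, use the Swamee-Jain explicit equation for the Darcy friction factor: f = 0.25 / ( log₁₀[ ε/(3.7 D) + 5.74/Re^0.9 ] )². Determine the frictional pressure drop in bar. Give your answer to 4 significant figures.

Cross-sectional area A = πD²/4 = π(0.3139)²/4 = 0.07739 m²; mean velocity V = Q/A = 1.401/0.07739 = 18.1 m/s.
Reynolds number Re = ρVD/μ = 0.6782 · 18.1 · 0.3139 / 1.02e-05 = 3.778e+05.
Re > 4000 → turbulent. Relative roughness ε/D = 0.000587/0.3139 = 0.00187. Swamee-Jain: f = 0.25/(log₁₀[0.00187/3.7 + 5.74/3.778e+05^0.9])² = 0.25/(log₁₀[0.000505 + 5.49e-05])² = 0.25/(-3.252)² = 0.02365.
Total minor-loss coefficient ΣK = 3·1.3 + 1·0.48 = 4.38.
ΔP = [f·L/D + ΣK]·(ρV²/2) = [0.02365·2.088/0.3139 + 4.38]·(0.6782·18.1²/2) = [0.1573 + 4.38]·111.1 = 504.3 Pa.
ΔP = 504.3 Pa = 0.005043 bar.

ΔP ≈ 0.005043 bar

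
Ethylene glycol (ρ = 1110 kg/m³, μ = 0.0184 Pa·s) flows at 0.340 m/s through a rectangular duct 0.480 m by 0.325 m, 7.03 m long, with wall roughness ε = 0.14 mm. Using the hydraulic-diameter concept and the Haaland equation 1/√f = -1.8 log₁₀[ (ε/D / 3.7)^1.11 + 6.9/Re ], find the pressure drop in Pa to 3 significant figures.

ΔP ≈ 38.8 Pa

Hydraulic diameter D_h = 4A/P = 4·(0.48·0.325)/(2·(0.48+0.325)) = 0.624/1.61 = 0.3876 m.
Re = ρVD_h/μ = 1110·0.34·0.3876/0.0184 = 7950.
ε/D_h = 0.00014/0.3876 = 0.000361; Haaland gives 1/√f = -1.8 log₁₀[3.54e-05+0.000868] = 5.479, so f = 0.03331.
ΔP = f(L/D_h)(ρV²/2) = 0.03331·7.03/0.3876·64.16 = 38.76 Pa.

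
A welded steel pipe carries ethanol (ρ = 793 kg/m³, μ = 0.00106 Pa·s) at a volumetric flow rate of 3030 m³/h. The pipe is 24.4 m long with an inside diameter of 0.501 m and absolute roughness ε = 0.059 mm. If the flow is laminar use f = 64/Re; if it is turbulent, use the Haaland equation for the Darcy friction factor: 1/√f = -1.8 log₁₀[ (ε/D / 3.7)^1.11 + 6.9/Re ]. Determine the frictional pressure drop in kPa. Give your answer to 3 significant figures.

Q = 3030 m³/h = 3030/3600 = 0.8417 m³/s.
Cross-sectional area A = πD²/4 = π(0.501)²/4 = 0.1971 m²; mean velocity V = Q/A = 0.8417/0.1971 = 4.269 m/s.
Reynolds number Re = ρVD/μ = 793 · 4.269 · 0.501 / 0.00106 = 1.6e+06.
Re > 4000 → turbulent. Relative roughness ε/D = 5.9e-05/0.501 = 0.000118. Haaland: 1/√f = -1.8 log₁₀[(0.000118/3.7)^1.11 + 6.9/1.6e+06] = -1.8 log₁₀[1.02e-05 + 4.31e-06] = 8.71, so f = 0.01318.
Darcy-Weisbach: ΔP = f(L/D)(ρV²/2) = 0.01318·(24.4/0.501)·(793·4.269²/2) = 0.01318·48.7·7228 = 4640 Pa.
ΔP = 4640 Pa = 4.64 kPa.

ΔP ≈ 4.64 kPa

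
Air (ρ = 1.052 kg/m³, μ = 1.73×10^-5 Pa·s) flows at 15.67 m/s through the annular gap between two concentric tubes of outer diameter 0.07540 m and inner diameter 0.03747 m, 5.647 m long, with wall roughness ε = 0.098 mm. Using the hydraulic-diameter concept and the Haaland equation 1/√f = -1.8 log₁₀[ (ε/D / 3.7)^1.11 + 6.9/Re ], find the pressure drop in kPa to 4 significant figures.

ΔP ≈ 0.5460 kPa

Hydraulic diameter D_h = 4A/P = D_o - D_i = 0.0754 - 0.03747 = 0.03793 m.
Re = ρVD_h/μ = 1.052·15.67·0.03793/1.73e-05 = 3.614e+04.
ε/D_h = 9.8e-05/0.03793 = 0.00258; Haaland gives 1/√f = -1.8 log₁₀[0.000314+0.000191] = 5.934, so f = 0.0284.
ΔP = f(L/D_h)(ρV²/2) = 0.0284·5.647/0.03793·129.2 = 546 Pa.
ΔP = 0.5460 kPa.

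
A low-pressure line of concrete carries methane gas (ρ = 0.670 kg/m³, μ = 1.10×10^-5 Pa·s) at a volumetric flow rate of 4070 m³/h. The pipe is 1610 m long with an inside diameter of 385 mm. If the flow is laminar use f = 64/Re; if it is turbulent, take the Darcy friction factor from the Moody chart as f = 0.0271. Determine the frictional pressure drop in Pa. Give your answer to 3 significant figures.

Q = 4070 m³/h = 4070/3600 = 1.131 m³/s.
Cross-sectional area A = πD²/4 = π(0.385)²/4 = 0.1164 m²; mean velocity V = Q/A = 1.131/0.1164 = 9.711 m/s.
Reynolds number Re = ρVD/μ = 0.67 · 9.711 · 0.385 / 1.1e-05 = 2.277e+05.
Re > 4000 → turbulent; use the Moody-chart value f = 0.0271.
Darcy-Weisbach: ΔP = f(L/D)(ρV²/2) = 0.0271·(1610/0.385)·(0.67·9.711²/2) = 0.0271·4182·31.59 = 3580 Pa.

ΔP ≈ 3580 Pa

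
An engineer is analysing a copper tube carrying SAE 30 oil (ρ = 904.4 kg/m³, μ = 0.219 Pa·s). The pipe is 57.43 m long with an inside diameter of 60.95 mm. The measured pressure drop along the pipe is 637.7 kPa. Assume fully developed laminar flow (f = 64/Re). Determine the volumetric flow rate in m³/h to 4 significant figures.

For laminar flow, f = 64/Re with Re = ρVD/μ, so Darcy-Weisbach reduces to ΔP = 32μLV/D². Solving for V: V = ΔP·D²/(32μL) = 6.377e+05·(0.06095)²/(32·0.219·57.43) = 5.886 m/s.
Check: Re = ρVD/μ = 904.4·5.886·0.06095/0.219 = 1482 < 2300, so the laminar assumption holds.
Q = V·A = 5.886·(π/4·0.06095²) = 0.01717 m³/s = 61.83 m³/h.

Q ≈ 61.83 m³/h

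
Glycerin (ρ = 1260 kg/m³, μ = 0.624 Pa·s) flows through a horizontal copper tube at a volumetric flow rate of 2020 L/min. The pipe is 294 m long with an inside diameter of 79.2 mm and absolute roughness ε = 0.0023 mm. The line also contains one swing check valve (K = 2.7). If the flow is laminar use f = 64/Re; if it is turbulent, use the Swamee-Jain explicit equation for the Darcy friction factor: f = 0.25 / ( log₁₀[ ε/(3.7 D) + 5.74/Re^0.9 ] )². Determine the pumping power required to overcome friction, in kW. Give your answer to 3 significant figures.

P ≈ 218 kW

Q = 2020 L/min = 2020/60000 = 0.03367 m³/s.
Cross-sectional area A = πD²/4 = π(0.0792)²/4 = 0.004927 m²; mean velocity V = Q/A = 0.03367/0.004927 = 6.834 m/s.
Reynolds number Re = ρVD/μ = 1260 · 6.834 · 0.0792 / 0.624 = 1093.
Re < 2300 → laminar flow, so f = 64/Re = 64/1093 = 0.05856 (the turbulent correlation is not needed).
Total minor-loss coefficient ΣK = 1·2.7 = 2.7.
ΔP = [f·L/D + ΣK]·(ρV²/2) = [0.05856·294/0.0792 + 2.7]·(1260·6.834²/2) = [217.4 + 2.7]·2.942e+04 = 6.475e+06 Pa.
Pumping power P = QΔP = 0.03367·6.475e+06 = 218000 W = 218 kW.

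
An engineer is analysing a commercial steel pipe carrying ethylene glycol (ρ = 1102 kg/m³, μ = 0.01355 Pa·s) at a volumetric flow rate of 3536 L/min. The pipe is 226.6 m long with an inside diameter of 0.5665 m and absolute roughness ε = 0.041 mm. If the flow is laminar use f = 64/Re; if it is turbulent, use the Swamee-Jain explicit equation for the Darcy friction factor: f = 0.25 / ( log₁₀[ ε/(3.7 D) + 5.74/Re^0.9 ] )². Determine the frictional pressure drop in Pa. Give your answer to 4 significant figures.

Q = 3536 L/min = 3536/60000 = 0.05893 m³/s.
Cross-sectional area A = πD²/4 = π(0.5665)²/4 = 0.2521 m²; mean velocity V = Q/A = 0.05893/0.2521 = 0.2338 m/s.
Reynolds number Re = ρVD/μ = 1102 · 0.2338 · 0.5665 / 0.0135 = 1.077e+04.
Re > 4000 → turbulent. Relative roughness ε/D = 4.1e-05/0.5665 = 7.24e-05. Swamee-Jain: f = 0.25/(log₁₀[7.24e-05/3.7 + 5.74/1.077e+04^0.9])² = 0.25/(log₁₀[1.96e-05 + 0.00135])² = 0.25/(-2.864)² = 0.03048.
Darcy-Weisbach: ΔP = f(L/D)(ρV²/2) = 0.03048·(226.6/0.5665)·(1102·0.2338²/2) = 0.03048·400·30.12 = 367.3 Pa.

ΔP ≈ 367.3 Pa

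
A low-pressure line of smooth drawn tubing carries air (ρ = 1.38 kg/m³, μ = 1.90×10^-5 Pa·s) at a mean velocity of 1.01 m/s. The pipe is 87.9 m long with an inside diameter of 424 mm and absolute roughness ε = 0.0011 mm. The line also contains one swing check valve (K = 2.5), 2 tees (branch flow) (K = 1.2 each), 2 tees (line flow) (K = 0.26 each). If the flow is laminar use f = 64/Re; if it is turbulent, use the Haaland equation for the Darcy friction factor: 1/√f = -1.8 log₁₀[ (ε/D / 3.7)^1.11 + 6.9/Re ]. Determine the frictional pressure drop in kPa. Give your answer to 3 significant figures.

Reynolds number Re = ρVD/μ = 1.38 · 1.01 · 0.424 / 1.9e-05 = 3.11e+04.
Re > 4000 → turbulent. Relative roughness ε/D = 1.1e-06/0.424 = 2.59e-06. Haaland: 1/√f = -1.8 log₁₀[(2.59e-06/3.7)^1.11 + 6.9/3.11e+04] = -1.8 log₁₀[1.48e-07 + 0.000222] = 6.577, so f = 0.02312.
Total minor-loss coefficient ΣK = 1·2.5 + 2·1.2 + 2·0.26 = 5.42.
ΔP = [f·L/D + ΣK]·(ρV²/2) = [0.02312·87.9/0.424 + 5.42]·(1.38·1.01²/2) = [4.793 + 5.42]·0.7039 = 7.189 Pa.
ΔP = 7.189 Pa = 0.00719 kPa.

ΔP ≈ 0.00719 kPa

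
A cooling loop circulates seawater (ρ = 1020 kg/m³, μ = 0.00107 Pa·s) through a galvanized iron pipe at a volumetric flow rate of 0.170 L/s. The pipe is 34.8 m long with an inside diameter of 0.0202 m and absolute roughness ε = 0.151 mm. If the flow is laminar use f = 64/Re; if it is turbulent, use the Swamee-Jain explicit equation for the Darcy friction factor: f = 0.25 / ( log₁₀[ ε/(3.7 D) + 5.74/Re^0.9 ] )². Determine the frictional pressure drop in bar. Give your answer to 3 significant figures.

ΔP ≈ 0.102 bar

Q = 0.170 L/s = 0.170/1000 = 0.00017 m³/s.
Cross-sectional area A = πD²/4 = π(0.0202)²/4 = 0.0003205 m²; mean velocity V = Q/A = 0.00017/0.0003205 = 0.5305 m/s.
Reynolds number Re = ρVD/μ = 1020 · 0.5305 · 0.0202 / 0.00107 = 1.021e+04.
Re > 4000 → turbulent. Relative roughness ε/D = 0.000151/0.0202 = 0.00748. Swamee-Jain: f = 0.25/(log₁₀[0.00748/3.7 + 5.74/1.021e+04^0.9])² = 0.25/(log₁₀[0.00202 + 0.00141])² = 0.25/(-2.464)² = 0.04117.
Darcy-Weisbach: ΔP = f(L/D)(ρV²/2) = 0.04117·(34.8/0.0202)·(1020·0.5305²/2) = 0.04117·1723·143.5 = 1.018e+04 Pa.
ΔP = 1.018e+04 Pa = 0.102 bar.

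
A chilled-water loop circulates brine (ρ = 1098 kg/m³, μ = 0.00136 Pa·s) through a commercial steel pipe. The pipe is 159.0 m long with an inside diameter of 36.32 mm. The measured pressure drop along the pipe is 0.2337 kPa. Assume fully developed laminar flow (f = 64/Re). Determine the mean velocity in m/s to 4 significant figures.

For laminar flow, f = 64/Re with Re = ρVD/μ, so Darcy-Weisbach reduces to ΔP = 32μLV/D². Solving for V: V = ΔP·D²/(32μL) = 233.7·(0.03632)²/(32·0.00136·159) = 0.04455 m/s.
Check: Re = ρVD/μ = 1098·0.04455·0.03632/0.00136 = 1306 < 2300, so the laminar assumption holds.

V ≈ 0.04455 m/s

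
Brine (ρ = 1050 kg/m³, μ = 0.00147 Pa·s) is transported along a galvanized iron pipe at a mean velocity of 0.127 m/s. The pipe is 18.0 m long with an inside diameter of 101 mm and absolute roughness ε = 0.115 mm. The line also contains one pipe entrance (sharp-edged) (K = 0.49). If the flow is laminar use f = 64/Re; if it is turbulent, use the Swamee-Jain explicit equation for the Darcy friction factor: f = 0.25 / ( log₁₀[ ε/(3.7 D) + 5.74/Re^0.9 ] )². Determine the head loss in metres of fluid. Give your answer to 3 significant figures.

h_f ≈ 0.00532 m

Reynolds number Re = ρVD/μ = 1050 · 0.127 · 0.101 / 0.00147 = 9162.
Re > 4000 → turbulent. Relative roughness ε/D = 0.000115/0.101 = 0.00114. Swamee-Jain: f = 0.25/(log₁₀[0.00114/3.7 + 5.74/9162^0.9])² = 0.25/(log₁₀[0.000308 + 0.00156])² = 0.25/(-2.729)² = 0.03358.
Total minor-loss coefficient ΣK = 1·0.49 = 0.49.
ΔP = [f·L/D + ΣK]·(ρV²/2) = [0.03358·18/0.101 + 0.49]·(1050·0.127²/2) = [5.984 + 0.49]·8.468 = 54.82 Pa.
Head loss h_f = ΔP/(ρg) = 54.82/(1050·9.81) = 0.00532 m.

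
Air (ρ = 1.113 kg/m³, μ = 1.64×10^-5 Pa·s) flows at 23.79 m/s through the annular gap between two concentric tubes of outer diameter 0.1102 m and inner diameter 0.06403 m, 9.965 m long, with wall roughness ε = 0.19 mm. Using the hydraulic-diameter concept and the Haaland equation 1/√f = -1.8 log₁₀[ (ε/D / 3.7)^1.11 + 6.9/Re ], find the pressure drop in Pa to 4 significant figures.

ΔP ≈ 2038 Pa

Hydraulic diameter D_h = 4A/P = D_o - D_i = 0.1102 - 0.06403 = 0.04617 m.
Re = ρVD_h/μ = 1.113·23.79·0.04617/1.64e-05 = 7.454e+04.
ε/D_h = 0.00019/0.04617 = 0.00412; Haaland gives 1/√f = -1.8 log₁₀[0.000526+9.26e-05] = 5.775, so f = 0.02998.
ΔP = f(L/D_h)(ρV²/2) = 0.02998·9.965/0.04617·315 = 2038 Pa.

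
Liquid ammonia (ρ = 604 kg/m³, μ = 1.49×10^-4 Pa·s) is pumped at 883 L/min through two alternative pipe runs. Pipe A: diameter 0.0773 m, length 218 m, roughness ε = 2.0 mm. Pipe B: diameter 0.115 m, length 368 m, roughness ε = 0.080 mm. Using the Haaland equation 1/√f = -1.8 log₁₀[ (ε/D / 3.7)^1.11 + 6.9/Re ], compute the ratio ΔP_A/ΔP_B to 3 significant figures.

ΔP_A/ΔP_B ≈ 12.5

Pipe A: V = Q/A = 0.01472/0.004693 = 3.136 m/s; Re = 9.826e+05; ε/D = 0.0259; Haaland → f = 0.05396; ΔP_A = f(L/D)(ρV²/2) = 4.519e+05 Pa.
Pipe B: V = Q/A = 0.01472/0.01039 = 1.417 m/s; Re = 6.605e+05; ε/D = 0.000696; Haaland → f = 0.01856; ΔP_B = f(L/D)(ρV²/2) = 3.601e+04 Pa.
ΔP_A/ΔP_B = 4.519e+05/3.601e+04 = 12.5.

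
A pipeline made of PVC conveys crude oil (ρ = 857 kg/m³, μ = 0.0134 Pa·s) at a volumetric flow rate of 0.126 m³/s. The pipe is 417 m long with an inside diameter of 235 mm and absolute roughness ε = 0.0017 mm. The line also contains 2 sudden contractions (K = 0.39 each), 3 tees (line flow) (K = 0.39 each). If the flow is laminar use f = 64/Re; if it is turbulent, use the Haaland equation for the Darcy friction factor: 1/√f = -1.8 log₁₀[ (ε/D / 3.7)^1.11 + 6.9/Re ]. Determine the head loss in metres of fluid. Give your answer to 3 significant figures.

h_f ≈ 17.2 m

Cross-sectional area A = πD²/4 = π(0.235)²/4 = 0.04337 m²; mean velocity V = Q/A = 0.126/0.04337 = 2.905 m/s.
Reynolds number Re = ρVD/μ = 857 · 2.905 · 0.235 / 0.0134 = 4.366e+04.
Re > 4000 → turbulent. Relative roughness ε/D = 1.7e-06/0.235 = 7.23e-06. Haaland: 1/√f = -1.8 log₁₀[(7.23e-06/3.7)^1.11 + 6.9/4.366e+04] = -1.8 log₁₀[4.6e-07 + 0.000158] = 6.84, so f = 0.02137.
Total minor-loss coefficient ΣK = 2·0.39 + 3·0.39 = 1.95.
ΔP = [f·L/D + ΣK]·(ρV²/2) = [0.02137·417/0.235 + 1.95]·(857·2.905²/2) = [37.93 + 1.95]·3616 = 1.442e+05 Pa.
Head loss h_f = ΔP/(ρg) = 1.442e+05/(857·9.81) = 17.2 m.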